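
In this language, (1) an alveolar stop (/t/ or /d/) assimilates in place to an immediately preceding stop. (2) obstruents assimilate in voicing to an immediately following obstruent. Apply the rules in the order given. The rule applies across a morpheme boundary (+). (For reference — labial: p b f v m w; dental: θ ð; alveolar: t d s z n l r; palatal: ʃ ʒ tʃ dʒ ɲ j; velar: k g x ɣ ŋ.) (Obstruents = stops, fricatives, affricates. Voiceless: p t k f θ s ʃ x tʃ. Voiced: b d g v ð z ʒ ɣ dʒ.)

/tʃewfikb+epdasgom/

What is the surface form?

[tʃewfigb+ebbazgom]

Rule 1: /d/ after /p/ (labial) → [b]
After rule 1: tʃewfikb+epbasgom
Rule 2: /k/ before /b/ (voiced) → [g]
Rule 2: /p/ before /b/ (voiced) → [b]
Rule 2: /s/ before /g/ (voiced) → [z]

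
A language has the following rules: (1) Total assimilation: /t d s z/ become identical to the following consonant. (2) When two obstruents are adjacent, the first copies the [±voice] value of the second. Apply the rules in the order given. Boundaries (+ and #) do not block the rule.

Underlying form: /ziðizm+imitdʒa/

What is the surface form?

[ziðimm+imidʒdʒa]

Rule 1: /z/ before /m/ → [m] (total assimilation)
Rule 1: /t/ before /dʒ/ → [dʒ] (total assimilation)
After rule 1: ziðimm+imidʒdʒa
Rule 2: no segment meets the rule's conditions; no change.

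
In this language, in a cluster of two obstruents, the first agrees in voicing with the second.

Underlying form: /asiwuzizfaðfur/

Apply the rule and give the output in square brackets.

[asiwuzisfaθfur]

/z/ before /f/ (voiceless) → [s]
/ð/ before /f/ (voiceless) → [θ]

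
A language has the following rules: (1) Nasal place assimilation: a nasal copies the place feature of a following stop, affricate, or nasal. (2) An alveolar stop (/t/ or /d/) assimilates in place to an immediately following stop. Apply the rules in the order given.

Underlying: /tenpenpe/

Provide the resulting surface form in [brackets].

[tempempe]

Rule 1: /n/ before /p/ (labial) → [m]
Rule 1: /n/ before /p/ (labial) → [m]
After rule 1: tempempe
Rule 2: no segment meets the rule's conditions; no change.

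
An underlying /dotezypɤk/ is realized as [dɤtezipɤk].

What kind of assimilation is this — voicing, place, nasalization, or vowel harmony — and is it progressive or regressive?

vowel harmony, regressive

/o/→[ɤ] /y/→[i].
Vowels agree with the last vowel, so the harmony is regressive.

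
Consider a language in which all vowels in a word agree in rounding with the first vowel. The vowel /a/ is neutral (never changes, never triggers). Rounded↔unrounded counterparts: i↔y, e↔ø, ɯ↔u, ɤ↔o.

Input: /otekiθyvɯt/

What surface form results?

[otøkyθyvut]

/e/ harmonizes with /o/ ([+round]) → [ø]
/i/ harmonizes with /o/ ([+round]) → [y]
/ɯ/ harmonizes with /o/ ([+round]) → [u]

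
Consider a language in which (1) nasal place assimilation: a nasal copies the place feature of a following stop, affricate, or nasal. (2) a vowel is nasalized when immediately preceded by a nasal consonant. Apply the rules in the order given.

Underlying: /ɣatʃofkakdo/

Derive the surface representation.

Rule 1: no segment meets the rule's conditions; no change.
After rule 1: ɣatʃofkakdo
Rule 2: no segment meets the rule's conditions; no change.

[ɣatʃofkakdo]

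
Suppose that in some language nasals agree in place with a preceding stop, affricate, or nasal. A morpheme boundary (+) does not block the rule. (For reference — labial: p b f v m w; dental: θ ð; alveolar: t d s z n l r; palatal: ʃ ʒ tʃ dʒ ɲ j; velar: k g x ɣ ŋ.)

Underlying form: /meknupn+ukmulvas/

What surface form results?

[mekŋupm+ukŋulvas]

/n/ after /k/ (velar) → [ŋ]
/n/ after /p/ (labial) → [m]
/m/ after /k/ (velar) → [ŋ]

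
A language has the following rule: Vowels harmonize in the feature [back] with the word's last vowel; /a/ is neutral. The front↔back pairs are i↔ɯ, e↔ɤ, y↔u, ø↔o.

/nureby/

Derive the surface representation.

/u/ harmonizes with /y/ ([-back]) → [y]

[nyreby]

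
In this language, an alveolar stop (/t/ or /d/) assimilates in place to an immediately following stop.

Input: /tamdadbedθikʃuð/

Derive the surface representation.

/d/ before /b/ (labial) → [b]

[tamdabbedθikʃuð]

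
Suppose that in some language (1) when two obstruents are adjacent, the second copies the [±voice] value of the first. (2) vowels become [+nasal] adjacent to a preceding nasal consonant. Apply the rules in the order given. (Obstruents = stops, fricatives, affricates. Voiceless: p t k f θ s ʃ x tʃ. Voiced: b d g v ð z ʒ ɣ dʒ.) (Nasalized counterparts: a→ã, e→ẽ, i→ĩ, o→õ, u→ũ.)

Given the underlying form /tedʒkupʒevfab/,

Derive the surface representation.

[tedʒgupʃevvab]

Rule 1: /k/ after /dʒ/ (voiced) → [g]
Rule 1: /ʒ/ after /p/ (voiceless) → [ʃ]
Rule 1: /f/ after /v/ (voiced) → [v]
After rule 1: tedʒgupʃevvab
Rule 2: no segment meets the rule's conditions; no change.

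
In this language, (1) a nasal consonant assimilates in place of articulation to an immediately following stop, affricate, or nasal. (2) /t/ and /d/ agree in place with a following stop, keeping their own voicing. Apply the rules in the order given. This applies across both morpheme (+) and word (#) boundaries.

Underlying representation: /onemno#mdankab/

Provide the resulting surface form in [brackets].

Rule 1: /m/ before /n/ (alveolar) → [n]
Rule 1: /m/ before /d/ (alveolar) → [n]
Rule 1: /n/ before /k/ (velar) → [ŋ]
After rule 1: onenno#ndaŋkab
Rule 2: no segment meets the rule's conditions; no change.

[onenno#ndaŋkab]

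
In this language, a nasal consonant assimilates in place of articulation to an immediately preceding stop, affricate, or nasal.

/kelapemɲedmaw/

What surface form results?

[kelapemmednaw]

/ɲ/ after /m/ (labial) → [m]
/m/ after /d/ (alveolar) → [n]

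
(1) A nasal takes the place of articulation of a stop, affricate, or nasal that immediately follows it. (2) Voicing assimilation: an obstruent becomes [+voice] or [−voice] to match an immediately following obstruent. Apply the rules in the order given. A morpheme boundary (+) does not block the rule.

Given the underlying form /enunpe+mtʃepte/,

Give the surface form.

Rule 1: /n/ before /p/ (labial) → [m]
Rule 1: /m/ before /tʃ/ (palatal) → [ɲ]
After rule 1: enumpe+ɲtʃepte
Rule 2: no segment meets the rule's conditions; no change.

[enumpe+ɲtʃepte]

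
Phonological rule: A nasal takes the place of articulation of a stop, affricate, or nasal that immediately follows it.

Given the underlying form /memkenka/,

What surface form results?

[meŋkeŋka]

/m/ before /k/ (velar) → [ŋ]
/n/ before /k/ (velar) → [ŋ]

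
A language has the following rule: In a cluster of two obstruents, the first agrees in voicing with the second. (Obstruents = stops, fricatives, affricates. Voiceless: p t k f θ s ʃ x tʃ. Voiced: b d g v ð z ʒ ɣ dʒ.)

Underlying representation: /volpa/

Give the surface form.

no segment meets the rule's conditions; no change.

[volpa]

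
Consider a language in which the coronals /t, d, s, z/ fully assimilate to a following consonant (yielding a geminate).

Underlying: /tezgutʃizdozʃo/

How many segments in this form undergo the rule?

3

/z/ before /g/ → [g] (total assimilation)
/z/ before /d/ → [d] (total assimilation)
/z/ before /ʃ/ → [ʃ] (total assimilation)
3 segments change.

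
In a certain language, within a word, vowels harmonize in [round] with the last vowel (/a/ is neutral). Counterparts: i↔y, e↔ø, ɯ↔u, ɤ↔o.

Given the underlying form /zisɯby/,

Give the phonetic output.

[zysuby]

/i/ harmonizes with /y/ ([+round]) → [y]
/ɯ/ harmonizes with /y/ ([+round]) → [u]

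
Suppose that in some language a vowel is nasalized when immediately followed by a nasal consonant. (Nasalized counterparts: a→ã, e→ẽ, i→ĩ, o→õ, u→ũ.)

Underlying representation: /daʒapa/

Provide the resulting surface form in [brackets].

[daʒapa]

no segment meets the rule's conditions; no change.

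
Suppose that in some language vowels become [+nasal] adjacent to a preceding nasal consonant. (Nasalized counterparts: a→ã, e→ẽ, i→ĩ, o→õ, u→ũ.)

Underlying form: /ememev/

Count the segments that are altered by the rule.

2

/e/ after nasal /m/ → [ẽ]
/e/ after nasal /m/ → [ẽ]
2 segments change.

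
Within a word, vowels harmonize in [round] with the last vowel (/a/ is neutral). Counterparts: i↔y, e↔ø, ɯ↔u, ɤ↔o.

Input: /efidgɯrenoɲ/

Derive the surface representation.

/e/ harmonizes with /o/ ([+round]) → [ø]
/i/ harmonizes with /o/ ([+round]) → [y]
/ɯ/ harmonizes with /o/ ([+round]) → [u]
/e/ harmonizes with /o/ ([+round]) → [ø]

[øfydgurønoɲ]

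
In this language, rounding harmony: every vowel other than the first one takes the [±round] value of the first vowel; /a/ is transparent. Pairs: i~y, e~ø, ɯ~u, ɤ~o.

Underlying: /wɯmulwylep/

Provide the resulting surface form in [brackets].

/u/ harmonizes with /ɯ/ ([-round]) → [ɯ]
/y/ harmonizes with /ɯ/ ([-round]) → [i]

[wɯmɯlwilep]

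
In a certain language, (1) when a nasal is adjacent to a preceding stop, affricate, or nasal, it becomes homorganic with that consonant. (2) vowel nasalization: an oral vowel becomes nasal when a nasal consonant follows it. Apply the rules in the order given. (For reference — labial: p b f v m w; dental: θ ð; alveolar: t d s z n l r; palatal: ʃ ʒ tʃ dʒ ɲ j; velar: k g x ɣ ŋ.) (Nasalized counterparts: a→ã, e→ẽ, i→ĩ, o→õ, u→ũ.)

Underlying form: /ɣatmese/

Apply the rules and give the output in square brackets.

[ɣatnese]

Rule 1: /m/ after /t/ (alveolar) → [n]
After rule 1: ɣatnese
Rule 2: no segment meets the rule's conditions; no change.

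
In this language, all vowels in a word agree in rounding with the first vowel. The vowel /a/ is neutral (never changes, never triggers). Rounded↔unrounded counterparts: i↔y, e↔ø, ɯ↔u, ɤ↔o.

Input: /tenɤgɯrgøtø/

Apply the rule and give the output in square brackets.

/ø/ harmonizes with /e/ ([-round]) → [e]
/ø/ harmonizes with /e/ ([-round]) → [e]

[tenɤgɯrgete]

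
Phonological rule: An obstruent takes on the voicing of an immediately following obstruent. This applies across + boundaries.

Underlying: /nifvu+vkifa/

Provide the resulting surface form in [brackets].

/f/ before /v/ (voiced) → [v]
/v/ before /k/ (voiceless) → [f]

[nivvu+fkifa]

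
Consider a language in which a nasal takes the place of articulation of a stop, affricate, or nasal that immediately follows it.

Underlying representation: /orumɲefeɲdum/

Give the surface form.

[oruɲɲefendum]

/m/ before /ɲ/ (palatal) → [ɲ]
/ɲ/ before /d/ (alveolar) → [n]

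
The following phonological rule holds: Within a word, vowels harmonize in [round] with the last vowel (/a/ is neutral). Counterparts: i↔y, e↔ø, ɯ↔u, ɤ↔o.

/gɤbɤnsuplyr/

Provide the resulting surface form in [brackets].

/ɤ/ harmonizes with /y/ ([+round]) → [o]
/ɤ/ harmonizes with /y/ ([+round]) → [o]

[gobonsuplyr]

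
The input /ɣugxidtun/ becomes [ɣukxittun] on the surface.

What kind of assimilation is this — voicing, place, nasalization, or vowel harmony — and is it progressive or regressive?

voicing assimilation, regressive

/g/→[k] /d/→[t].
Each target copies a feature from the following segment, so the direction is regressive.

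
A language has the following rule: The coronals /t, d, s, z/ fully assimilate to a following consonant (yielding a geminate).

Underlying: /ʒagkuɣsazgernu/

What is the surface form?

/z/ before /g/ → [g] (total assimilation)

[ʒagkuɣsaggernu]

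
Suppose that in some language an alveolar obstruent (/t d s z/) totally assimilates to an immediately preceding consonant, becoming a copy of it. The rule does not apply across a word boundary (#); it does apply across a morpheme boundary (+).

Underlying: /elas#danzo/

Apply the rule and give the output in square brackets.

/z/ after /n/ → [n] (total assimilation)

[elas#danno]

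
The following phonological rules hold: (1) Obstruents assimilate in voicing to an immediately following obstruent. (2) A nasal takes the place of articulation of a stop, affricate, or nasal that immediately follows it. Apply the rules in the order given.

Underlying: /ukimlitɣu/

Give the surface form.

[ukimlidɣu]

Rule 1: /t/ before /ɣ/ (voiced) → [d]
After rule 1: ukimlidɣu
Rule 2: no segment meets the rule's conditions; no change.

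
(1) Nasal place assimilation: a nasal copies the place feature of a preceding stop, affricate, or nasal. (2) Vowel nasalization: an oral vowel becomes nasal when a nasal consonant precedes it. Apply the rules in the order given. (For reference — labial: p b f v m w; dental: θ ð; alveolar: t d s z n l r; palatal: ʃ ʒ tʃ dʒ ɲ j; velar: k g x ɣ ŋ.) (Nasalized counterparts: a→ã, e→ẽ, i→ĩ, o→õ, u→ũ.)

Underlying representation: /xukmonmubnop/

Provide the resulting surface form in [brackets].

Rule 1: /m/ after /k/ (velar) → [ŋ]
Rule 1: /m/ after /n/ (alveolar) → [n]
Rule 1: /n/ after /b/ (labial) → [m]
After rule 1: xukŋonnubmop
Rule 2: /o/ after nasal /ŋ/ → [õ]
Rule 2: /u/ after nasal /n/ → [ũ]
Rule 2: /o/ after nasal /m/ → [õ]

[xukŋõnnũbmõp]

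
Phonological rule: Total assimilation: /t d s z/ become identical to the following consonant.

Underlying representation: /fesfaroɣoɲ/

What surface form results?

[feffaroɣoɲ]

/s/ before /f/ → [f] (total assimilation)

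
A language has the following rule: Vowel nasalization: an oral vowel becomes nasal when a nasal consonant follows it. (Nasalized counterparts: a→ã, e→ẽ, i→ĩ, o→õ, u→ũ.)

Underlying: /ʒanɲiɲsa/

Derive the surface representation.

/a/ before nasal /n/ → [ã]
/i/ before nasal /ɲ/ → [ĩ]

[ʒãnɲĩɲsa]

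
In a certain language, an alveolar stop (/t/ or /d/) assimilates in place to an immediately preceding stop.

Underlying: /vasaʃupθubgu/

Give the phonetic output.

[vasaʃupθubgu]

no segment meets the rule's conditions; no change.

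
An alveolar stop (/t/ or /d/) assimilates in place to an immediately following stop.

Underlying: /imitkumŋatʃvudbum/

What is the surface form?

[imikkumŋatʃvubbum]

/t/ before /k/ (velar) → [k]
/d/ before /b/ (labial) → [b]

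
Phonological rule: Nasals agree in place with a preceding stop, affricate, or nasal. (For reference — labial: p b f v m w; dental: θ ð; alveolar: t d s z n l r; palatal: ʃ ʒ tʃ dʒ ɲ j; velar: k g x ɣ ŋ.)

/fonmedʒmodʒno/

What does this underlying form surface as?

/m/ after /n/ (alveolar) → [n]
/m/ after /dʒ/ (palatal) → [ɲ]
/n/ after /dʒ/ (palatal) → [ɲ]

[fonnedʒɲodʒɲo]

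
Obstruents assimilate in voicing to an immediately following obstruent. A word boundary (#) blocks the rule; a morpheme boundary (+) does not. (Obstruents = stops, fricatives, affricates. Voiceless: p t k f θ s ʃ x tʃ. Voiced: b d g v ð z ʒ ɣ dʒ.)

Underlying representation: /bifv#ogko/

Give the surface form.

[bivv#okko]

/f/ before /v/ (voiced) → [v]
/g/ before /k/ (voiceless) → [k]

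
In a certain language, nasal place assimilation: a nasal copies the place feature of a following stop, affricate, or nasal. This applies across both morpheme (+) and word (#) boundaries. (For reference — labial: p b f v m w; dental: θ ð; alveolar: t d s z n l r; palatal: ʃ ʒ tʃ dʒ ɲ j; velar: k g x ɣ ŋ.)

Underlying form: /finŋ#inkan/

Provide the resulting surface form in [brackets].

[fiŋŋ#iŋkan]

/n/ before /ŋ/ (velar) → [ŋ]
/n/ before /k/ (velar) → [ŋ]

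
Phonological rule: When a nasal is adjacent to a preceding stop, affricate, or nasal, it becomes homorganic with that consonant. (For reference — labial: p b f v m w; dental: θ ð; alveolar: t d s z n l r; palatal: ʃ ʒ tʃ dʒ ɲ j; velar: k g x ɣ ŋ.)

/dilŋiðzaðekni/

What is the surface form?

[dilŋiðzaðekŋi]

/n/ after /k/ (velar) → [ŋ]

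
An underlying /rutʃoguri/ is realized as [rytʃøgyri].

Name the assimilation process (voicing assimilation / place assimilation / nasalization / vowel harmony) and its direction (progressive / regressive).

/u/→[y] /o/→[ø] /u/→[y].
Vowels agree with the last vowel, so the harmony is regressive.

vowel harmony, regressive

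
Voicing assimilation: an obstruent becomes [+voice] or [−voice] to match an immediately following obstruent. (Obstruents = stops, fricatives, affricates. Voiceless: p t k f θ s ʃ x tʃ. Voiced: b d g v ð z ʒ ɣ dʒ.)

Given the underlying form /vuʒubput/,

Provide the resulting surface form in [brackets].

[vuʒupput]

/b/ before /p/ (voiceless) → [p]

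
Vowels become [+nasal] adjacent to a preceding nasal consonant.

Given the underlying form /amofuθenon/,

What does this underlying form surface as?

[amõfuθenõn]

/o/ after nasal /m/ → [õ]
/o/ after nasal /n/ → [õ]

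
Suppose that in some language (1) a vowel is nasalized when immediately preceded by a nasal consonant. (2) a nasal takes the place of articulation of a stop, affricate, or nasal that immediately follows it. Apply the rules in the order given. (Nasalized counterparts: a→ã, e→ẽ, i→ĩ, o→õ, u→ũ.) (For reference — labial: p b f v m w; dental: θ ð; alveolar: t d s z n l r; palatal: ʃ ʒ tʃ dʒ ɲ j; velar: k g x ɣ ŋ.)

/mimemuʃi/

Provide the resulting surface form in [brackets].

[mĩmẽmũʃi]

Rule 1: /i/ after nasal /m/ → [ĩ]
Rule 1: /e/ after nasal /m/ → [ẽ]
Rule 1: /u/ after nasal /m/ → [ũ]
After rule 1: mĩmẽmũʃi
Rule 2: no segment meets the rule's conditions; no change.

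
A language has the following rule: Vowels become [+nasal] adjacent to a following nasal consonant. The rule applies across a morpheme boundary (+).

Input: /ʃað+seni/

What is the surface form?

[ʃað+sẽni]

/e/ before nasal /n/ → [ẽ]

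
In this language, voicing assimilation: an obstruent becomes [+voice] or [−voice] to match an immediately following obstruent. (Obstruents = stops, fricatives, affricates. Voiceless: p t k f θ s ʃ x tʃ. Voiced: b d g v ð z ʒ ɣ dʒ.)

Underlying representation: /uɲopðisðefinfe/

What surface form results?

/p/ before /ð/ (voiced) → [b]
/s/ before /ð/ (voiced) → [z]

[uɲobðizðefinfe]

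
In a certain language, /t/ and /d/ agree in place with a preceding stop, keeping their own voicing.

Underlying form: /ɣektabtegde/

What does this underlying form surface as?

/t/ after /k/ (velar) → [k]
/t/ after /b/ (labial) → [p]
/d/ after /g/ (velar) → [g]

[ɣekkabpegge]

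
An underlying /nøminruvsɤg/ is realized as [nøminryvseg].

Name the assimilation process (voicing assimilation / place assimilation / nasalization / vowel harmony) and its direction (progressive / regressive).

vowel harmony, progressive

/u/→[y] /ɤ/→[e].
Vowels agree with the first vowel, so the harmony is progressive.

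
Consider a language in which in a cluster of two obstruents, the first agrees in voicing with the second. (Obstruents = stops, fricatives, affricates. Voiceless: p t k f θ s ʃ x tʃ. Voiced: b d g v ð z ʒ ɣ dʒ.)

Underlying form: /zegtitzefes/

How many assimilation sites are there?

/g/ before /t/ (voiceless) → [k]
/t/ before /z/ (voiced) → [d]
2 segments change.

2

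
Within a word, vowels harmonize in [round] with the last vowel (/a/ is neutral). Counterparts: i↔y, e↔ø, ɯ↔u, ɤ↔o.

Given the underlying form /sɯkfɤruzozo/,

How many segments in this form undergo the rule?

/ɯ/ harmonizes with /o/ ([+round]) → [u]
/ɤ/ harmonizes with /o/ ([+round]) → [o]
2 segments change.

2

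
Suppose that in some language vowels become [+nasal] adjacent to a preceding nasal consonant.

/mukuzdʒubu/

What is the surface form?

/u/ after nasal /m/ → [ũ]

[mũkuzdʒubu]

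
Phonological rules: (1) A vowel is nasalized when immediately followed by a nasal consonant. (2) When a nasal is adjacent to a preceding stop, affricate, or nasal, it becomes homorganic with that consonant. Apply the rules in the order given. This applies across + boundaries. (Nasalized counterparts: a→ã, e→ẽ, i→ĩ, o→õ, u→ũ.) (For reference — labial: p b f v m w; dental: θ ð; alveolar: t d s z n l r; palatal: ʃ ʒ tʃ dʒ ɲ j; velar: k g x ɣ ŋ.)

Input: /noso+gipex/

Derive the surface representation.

[noso+gipex]

Rule 1: no segment meets the rule's conditions; no change.
After rule 1: noso+gipex
Rule 2: no segment meets the rule's conditions; no change.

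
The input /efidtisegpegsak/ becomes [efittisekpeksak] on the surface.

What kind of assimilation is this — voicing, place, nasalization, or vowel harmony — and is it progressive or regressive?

voicing assimilation, regressive

/d/→[t] /g/→[k] /g/→[k].
Each target copies a feature from the following segment, so the direction is regressive.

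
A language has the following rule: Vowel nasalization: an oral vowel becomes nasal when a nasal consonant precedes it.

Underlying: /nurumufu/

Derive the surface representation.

/u/ after nasal /n/ → [ũ]
/u/ after nasal /m/ → [ũ]

[nũrumũfu]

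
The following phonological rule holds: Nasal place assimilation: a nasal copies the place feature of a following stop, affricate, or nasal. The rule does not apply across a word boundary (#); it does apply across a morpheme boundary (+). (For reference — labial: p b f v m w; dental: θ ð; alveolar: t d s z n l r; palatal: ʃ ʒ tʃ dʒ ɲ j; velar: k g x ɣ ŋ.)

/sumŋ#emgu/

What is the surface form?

/m/ before /ŋ/ (velar) → [ŋ]
/m/ before /g/ (velar) → [ŋ]

[suŋŋ#eŋgu]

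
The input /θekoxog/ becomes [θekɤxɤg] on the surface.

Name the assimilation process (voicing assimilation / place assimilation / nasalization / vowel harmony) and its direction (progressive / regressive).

vowel harmony, progressive

/o/→[ɤ] /o/→[ɤ].
Vowels agree with the first vowel, so the harmony is progressive.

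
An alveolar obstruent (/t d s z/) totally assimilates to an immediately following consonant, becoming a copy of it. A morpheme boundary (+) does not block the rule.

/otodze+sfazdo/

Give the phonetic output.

/d/ before /z/ → [z] (total assimilation)
/s/ before /f/ → [f] (total assimilation)
/z/ before /d/ → [d] (total assimilation)

[otozze+ffaddo]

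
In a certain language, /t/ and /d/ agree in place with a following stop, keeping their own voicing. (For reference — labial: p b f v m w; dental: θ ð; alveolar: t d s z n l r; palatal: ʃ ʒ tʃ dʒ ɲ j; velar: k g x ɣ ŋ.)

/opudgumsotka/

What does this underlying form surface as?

[opuggumsokka]

/d/ before /g/ (velar) → [g]
/t/ before /k/ (velar) → [k]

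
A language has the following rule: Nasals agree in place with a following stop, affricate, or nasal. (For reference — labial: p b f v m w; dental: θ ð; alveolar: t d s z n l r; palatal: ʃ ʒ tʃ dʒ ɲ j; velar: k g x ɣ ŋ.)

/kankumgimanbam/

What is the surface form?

[kaŋkuŋgimambam]

/n/ before /k/ (velar) → [ŋ]
/m/ before /g/ (velar) → [ŋ]
/n/ before /b/ (labial) → [m]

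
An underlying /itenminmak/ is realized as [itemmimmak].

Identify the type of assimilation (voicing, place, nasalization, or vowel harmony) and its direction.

/n/→[m] /n/→[m].
Each target copies a feature from the following segment, so the direction is regressive.

place assimilation, regressive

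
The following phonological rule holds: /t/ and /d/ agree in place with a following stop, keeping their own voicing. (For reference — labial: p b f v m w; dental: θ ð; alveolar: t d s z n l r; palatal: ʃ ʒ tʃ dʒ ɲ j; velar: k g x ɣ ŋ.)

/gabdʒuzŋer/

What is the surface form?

[gabdʒuzŋer]

no segment meets the rule's conditions; no change.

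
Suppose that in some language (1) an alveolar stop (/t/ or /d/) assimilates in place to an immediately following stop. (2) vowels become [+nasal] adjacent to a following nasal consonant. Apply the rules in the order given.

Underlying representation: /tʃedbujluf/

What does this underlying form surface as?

Rule 1: /d/ before /b/ (labial) → [b]
After rule 1: tʃebbujluf
Rule 2: no segment meets the rule's conditions; no change.

[tʃebbujluf]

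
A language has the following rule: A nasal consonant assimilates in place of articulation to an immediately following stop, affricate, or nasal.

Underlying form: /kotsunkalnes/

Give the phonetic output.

[kotsuŋkalnes]

/n/ before /k/ (velar) → [ŋ]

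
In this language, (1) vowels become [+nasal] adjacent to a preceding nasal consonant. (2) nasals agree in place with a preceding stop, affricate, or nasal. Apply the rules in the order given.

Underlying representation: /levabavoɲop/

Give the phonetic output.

[levabavoɲõp]

Rule 1: /o/ after nasal /ɲ/ → [õ]
After rule 1: levabavoɲõp
Rule 2: no segment meets the rule's conditions; no change.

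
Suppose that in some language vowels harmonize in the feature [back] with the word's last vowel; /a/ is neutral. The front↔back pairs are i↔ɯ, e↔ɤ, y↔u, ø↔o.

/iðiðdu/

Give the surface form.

[ɯðɯðdu]

/i/ harmonizes with /u/ ([+back]) → [ɯ]
/i/ harmonizes with /u/ ([+back]) → [ɯ]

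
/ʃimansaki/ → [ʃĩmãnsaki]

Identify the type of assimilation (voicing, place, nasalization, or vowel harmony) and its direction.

nasalization, regressive

/i/→[ĩ] /a/→[ã].
Each target copies a feature from the following segment, so the direction is regressive.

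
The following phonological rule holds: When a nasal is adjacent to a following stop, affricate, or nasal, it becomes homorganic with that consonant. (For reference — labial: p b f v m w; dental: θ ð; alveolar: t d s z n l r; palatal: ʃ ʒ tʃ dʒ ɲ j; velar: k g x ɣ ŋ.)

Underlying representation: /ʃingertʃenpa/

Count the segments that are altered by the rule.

2

/n/ before /g/ (velar) → [ŋ]
/n/ before /p/ (labial) → [m]
2 segments change.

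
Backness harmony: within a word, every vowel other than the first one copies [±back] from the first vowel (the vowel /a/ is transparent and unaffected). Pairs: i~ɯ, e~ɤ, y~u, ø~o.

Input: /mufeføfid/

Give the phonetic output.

[mufɤfofɯd]

/e/ harmonizes with /u/ ([+back]) → [ɤ]
/ø/ harmonizes with /u/ ([+back]) → [o]
/i/ harmonizes with /u/ ([+back]) → [ɯ]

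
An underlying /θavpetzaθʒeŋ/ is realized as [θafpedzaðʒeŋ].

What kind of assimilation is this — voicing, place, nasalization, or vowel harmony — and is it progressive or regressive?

/v/→[f] /t/→[d] /θ/→[ð].
Each target copies a feature from the following segment, so the direction is regressive.

voicing assimilation, regressive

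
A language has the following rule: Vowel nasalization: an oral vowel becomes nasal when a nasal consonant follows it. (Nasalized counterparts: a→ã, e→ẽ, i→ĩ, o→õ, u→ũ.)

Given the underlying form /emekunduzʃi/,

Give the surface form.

[ẽmekũnduzʃi]

/e/ before nasal /m/ → [ẽ]
/u/ before nasal /n/ → [ũ]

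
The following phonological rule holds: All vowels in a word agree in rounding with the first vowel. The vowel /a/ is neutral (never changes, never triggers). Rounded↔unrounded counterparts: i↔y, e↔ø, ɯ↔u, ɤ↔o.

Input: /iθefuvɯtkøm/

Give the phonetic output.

[iθefɯvɯtkem]

/u/ harmonizes with /i/ ([-round]) → [ɯ]
/ø/ harmonizes with /i/ ([-round]) → [e]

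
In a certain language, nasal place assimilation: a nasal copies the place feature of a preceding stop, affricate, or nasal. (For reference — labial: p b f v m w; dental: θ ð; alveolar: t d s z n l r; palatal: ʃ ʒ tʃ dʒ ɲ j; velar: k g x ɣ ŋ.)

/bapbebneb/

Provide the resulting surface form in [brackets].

[bapbebmeb]

/n/ after /b/ (labial) → [m]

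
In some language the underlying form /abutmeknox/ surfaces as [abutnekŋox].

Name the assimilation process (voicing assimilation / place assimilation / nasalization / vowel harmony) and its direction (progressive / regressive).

place assimilation, progressive

/m/→[n] /n/→[ŋ].
Each target copies a feature from the preceding segment, so the direction is progressive.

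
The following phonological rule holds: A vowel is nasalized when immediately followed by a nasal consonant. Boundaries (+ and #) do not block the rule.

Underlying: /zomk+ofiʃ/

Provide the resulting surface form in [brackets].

/o/ before nasal /m/ → [õ]

[zõmk+ofiʃ]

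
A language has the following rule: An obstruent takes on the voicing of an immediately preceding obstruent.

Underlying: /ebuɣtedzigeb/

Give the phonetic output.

/t/ after /ɣ/ (voiced) → [d]

[ebuɣdedzigeb]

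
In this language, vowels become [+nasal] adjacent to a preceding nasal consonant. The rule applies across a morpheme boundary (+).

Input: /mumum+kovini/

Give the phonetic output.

[mũmũm+kovinĩ]

/u/ after nasal /m/ → [ũ]
/u/ after nasal /m/ → [ũ]
/i/ after nasal /n/ → [ĩ]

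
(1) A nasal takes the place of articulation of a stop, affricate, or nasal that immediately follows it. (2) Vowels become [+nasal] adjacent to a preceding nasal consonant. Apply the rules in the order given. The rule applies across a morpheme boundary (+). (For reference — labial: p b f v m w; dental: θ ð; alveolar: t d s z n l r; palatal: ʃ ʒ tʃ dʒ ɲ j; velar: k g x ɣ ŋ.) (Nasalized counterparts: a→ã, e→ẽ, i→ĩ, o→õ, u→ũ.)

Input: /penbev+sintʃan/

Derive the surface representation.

[pembev+siɲtʃan]

Rule 1: /n/ before /b/ (labial) → [m]
Rule 1: /n/ before /tʃ/ (palatal) → [ɲ]
After rule 1: pembev+siɲtʃan
Rule 2: no segment meets the rule's conditions; no change.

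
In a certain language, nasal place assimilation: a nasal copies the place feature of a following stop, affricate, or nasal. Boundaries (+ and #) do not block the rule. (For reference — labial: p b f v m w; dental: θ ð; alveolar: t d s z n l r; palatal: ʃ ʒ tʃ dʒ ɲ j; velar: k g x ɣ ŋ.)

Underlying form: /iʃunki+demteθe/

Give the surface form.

[iʃuŋki+denteθe]

/n/ before /k/ (velar) → [ŋ]
/m/ before /t/ (alveolar) → [n]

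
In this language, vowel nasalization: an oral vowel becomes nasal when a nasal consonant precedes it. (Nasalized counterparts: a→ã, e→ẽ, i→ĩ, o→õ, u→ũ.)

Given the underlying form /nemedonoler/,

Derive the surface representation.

[nẽmẽdonõler]

/e/ after nasal /n/ → [ẽ]
/e/ after nasal /m/ → [ẽ]
/o/ after nasal /n/ → [õ]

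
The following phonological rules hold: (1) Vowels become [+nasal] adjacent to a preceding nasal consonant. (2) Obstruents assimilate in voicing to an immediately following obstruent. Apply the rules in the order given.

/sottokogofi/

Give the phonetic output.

Rule 1: no segment meets the rule's conditions; no change.
After rule 1: sottokogofi
Rule 2: no segment meets the rule's conditions; no change.

[sottokogofi]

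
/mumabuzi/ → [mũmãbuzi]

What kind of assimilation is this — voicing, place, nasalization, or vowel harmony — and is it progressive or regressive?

nasalization, progressive

/u/→[ũ] /a/→[ã].
Each target copies a feature from the preceding segment, so the direction is progressive.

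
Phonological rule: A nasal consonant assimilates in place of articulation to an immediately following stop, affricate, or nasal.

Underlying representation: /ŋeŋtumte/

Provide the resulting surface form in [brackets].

/ŋ/ before /t/ (alveolar) → [n]
/m/ before /t/ (alveolar) → [n]

[ŋentunte]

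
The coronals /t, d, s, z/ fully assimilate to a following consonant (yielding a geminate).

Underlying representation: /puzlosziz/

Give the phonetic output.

[pullozziz]

/z/ before /l/ → [l] (total assimilation)
/s/ before /z/ → [z] (total assimilation)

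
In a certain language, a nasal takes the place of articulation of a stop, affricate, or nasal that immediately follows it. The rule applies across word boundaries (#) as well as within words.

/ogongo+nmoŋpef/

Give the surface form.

[ogoŋgo+mmompef]

/n/ before /g/ (velar) → [ŋ]
/n/ before /m/ (labial) → [m]
/ŋ/ before /p/ (labial) → [m]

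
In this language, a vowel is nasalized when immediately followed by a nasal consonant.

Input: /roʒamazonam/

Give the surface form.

/a/ before nasal /m/ → [ã]
/o/ before nasal /n/ → [õ]
/a/ before nasal /m/ → [ã]

[roʒãmazõnãm]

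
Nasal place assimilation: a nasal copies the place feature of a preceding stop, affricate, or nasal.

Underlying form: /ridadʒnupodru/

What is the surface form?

[ridadʒɲupodru]

/n/ after /dʒ/ (palatal) → [ɲ]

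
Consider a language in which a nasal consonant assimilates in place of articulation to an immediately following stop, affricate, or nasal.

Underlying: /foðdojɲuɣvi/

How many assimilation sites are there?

No segment meets the rule's conditions.

0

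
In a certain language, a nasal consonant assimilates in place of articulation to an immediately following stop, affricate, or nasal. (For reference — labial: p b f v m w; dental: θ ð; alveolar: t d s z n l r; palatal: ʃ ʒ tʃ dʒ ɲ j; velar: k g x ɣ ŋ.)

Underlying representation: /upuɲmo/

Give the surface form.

/ɲ/ before /m/ (labial) → [m]

[upummo]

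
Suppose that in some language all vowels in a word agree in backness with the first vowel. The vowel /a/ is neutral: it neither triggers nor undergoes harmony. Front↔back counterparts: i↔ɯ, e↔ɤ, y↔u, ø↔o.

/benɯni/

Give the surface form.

[benini]

/ɯ/ harmonizes with /e/ ([-back]) → [i]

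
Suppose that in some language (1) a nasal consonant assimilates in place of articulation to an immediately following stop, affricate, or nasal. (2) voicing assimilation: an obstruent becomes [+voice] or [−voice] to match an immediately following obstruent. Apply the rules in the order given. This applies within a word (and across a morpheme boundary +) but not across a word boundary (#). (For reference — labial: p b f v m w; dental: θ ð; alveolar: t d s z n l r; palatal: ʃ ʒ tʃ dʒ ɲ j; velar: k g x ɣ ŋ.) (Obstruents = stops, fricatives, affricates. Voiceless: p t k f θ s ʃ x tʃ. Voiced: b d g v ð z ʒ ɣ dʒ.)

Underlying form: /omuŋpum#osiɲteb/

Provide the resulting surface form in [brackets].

[omumpum#osinteb]

Rule 1: /ŋ/ before /p/ (labial) → [m]
Rule 1: /ɲ/ before /t/ (alveolar) → [n]
After rule 1: omumpum#osinteb
Rule 2: no segment meets the rule's conditions; no change.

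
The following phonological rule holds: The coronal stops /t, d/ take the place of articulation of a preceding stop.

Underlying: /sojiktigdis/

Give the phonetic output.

[sojikkiggis]

/t/ after /k/ (velar) → [k]
/d/ after /g/ (velar) → [g]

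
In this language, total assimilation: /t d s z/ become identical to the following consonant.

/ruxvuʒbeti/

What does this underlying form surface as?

[ruxvuʒbeti]

no segment meets the rule's conditions; no change.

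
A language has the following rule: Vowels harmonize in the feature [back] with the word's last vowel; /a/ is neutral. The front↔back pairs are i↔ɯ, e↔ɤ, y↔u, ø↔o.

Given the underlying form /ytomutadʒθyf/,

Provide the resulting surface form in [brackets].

[ytømytadʒθyf]

/o/ harmonizes with /y/ ([-back]) → [ø]
/u/ harmonizes with /y/ ([-back]) → [y]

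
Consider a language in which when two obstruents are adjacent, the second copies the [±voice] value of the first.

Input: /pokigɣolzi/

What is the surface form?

[pokigɣolzi]

no segment meets the rule's conditions; no change.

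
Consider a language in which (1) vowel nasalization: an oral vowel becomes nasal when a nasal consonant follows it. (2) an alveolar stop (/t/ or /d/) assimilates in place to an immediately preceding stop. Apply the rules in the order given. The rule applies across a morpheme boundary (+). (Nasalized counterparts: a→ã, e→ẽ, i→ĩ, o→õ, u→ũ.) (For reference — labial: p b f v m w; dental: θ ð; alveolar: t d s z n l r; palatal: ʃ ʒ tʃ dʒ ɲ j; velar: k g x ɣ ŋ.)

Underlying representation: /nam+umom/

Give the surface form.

Rule 1: /a/ before nasal /m/ → [ã]
Rule 1: /u/ before nasal /m/ → [ũ]
Rule 1: /o/ before nasal /m/ → [õ]
After rule 1: nãm+ũmõm
Rule 2: no segment meets the rule's conditions; no change.

[nãm+ũmõm]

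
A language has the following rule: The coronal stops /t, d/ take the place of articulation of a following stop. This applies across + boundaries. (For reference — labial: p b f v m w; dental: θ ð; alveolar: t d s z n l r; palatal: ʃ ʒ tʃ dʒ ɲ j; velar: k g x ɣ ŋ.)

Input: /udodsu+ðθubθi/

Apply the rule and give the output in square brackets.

[udodsu+ðθubθi]

no segment meets the rule's conditions; no change.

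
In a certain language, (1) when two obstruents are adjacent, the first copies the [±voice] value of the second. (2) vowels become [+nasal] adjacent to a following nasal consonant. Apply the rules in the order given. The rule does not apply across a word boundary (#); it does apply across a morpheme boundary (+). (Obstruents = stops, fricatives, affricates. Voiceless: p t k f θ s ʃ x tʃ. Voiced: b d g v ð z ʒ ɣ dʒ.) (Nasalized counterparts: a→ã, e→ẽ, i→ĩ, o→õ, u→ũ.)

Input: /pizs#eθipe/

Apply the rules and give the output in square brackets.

Rule 1: /z/ before /s/ (voiceless) → [s]
After rule 1: piss#eθipe
Rule 2: no segment meets the rule's conditions; no change.

[piss#eθipe]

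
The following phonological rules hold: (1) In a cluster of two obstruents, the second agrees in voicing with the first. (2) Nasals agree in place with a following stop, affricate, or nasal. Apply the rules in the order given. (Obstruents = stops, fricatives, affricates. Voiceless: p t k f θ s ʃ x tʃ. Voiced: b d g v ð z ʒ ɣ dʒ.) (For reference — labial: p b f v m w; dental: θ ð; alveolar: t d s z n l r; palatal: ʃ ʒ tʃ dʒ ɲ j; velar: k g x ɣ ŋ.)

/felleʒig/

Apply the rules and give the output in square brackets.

[felleʒig]

Rule 1: no segment meets the rule's conditions; no change.
After rule 1: felleʒig
Rule 2: no segment meets the rule's conditions; no change.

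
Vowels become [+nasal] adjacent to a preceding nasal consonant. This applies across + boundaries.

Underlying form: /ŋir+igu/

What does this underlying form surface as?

[ŋĩr+igu]

/i/ after nasal /ŋ/ → [ĩ]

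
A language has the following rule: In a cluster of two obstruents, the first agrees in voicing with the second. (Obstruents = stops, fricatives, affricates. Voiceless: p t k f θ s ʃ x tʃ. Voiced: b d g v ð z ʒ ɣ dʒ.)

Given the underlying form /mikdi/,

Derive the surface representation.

[migdi]

/k/ before /d/ (voiced) → [g]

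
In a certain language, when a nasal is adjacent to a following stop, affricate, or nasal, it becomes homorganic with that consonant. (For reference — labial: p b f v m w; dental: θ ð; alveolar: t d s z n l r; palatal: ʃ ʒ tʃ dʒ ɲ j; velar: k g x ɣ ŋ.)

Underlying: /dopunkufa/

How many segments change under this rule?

/n/ before /k/ (velar) → [ŋ]
1 segment changes.

1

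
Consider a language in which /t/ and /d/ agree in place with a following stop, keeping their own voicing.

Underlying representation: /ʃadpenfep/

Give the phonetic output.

/d/ before /p/ (labial) → [b]

[ʃabpenfep]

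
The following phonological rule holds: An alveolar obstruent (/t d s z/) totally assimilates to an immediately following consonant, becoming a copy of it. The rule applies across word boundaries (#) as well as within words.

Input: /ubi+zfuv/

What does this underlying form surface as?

/z/ before /f/ → [f] (total assimilation)

[ubi+ffuv]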